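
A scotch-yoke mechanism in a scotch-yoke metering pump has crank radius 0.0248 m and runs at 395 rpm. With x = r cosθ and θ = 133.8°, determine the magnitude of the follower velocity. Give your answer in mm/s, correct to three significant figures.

740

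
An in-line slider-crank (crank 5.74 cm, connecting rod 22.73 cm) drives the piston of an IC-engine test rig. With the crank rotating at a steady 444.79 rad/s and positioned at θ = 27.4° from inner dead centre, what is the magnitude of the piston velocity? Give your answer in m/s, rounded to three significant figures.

14.4

ω = 444.8 rad/s
For an in-line slider-crank, x = r cosθ + √(L² − r² sin²θ), so v = −rω sinθ·[1 + r cosθ/√(L² − r² sin²θ)].
With r = 0.0574 m, L = 0.2273 m, θ = 27.4°: √(L² − r² sin²θ) = 0.22576 m.
v = −0.0574·444.8·0.46020·[1 + 0.0574·0.88782/0.22576] = -14.402 m/s.
|v| = 14.402 m/s.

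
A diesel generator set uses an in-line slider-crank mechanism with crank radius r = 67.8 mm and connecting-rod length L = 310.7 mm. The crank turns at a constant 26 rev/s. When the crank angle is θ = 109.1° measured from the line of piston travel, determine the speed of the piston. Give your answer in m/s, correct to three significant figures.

9.70

ω = 2π·26 = 163.4 rad/s
For an in-line slider-crank, x = r cosθ + √(L² − r² sin²θ), so v = −rω sinθ·[1 + r cosθ/√(L² − r² sin²θ)].
With r = 0.0678 m, L = 0.3107 m, θ = 109.1°: √(L² − r² sin²θ) = 0.30402 m.
v = −0.0678·163.4·0.94495·[1 + 0.0678·-0.32722/0.30402] = -9.7025 m/s.
|v| = 9.7025 m/s.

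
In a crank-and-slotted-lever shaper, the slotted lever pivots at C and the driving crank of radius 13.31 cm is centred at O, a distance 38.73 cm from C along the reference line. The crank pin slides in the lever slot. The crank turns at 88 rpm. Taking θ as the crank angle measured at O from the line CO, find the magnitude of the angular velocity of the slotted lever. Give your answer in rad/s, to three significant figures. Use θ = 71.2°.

1.57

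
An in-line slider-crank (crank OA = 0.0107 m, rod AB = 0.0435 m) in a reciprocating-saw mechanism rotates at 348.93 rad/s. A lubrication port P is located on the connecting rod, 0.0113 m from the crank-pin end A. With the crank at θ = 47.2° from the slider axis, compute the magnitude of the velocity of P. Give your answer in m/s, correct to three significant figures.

ω = 348.9 rad/s.  Crank-pin speed |V_A| = rω = 3.7336 m/s, perpendicular to OA.
Rod angle: sinφ = −(r/L) sinθ ⇒ φ = -10.398°; ω_rod = −rω cosθ/√(L²−r²sin²θ) = -59.289 rad/s.
V_P = V_A + ω_rod × AP, with AP = 0.0113 m along the rod.
Components: V_Px = −rω sinθ − a·ω_rod·sinφ = -2.8603 m/s;  V_Py = rω cosθ + a·ω_rod·cosφ = +1.8778 m/s.
|V_P| = √(V_Px² + V_Py²) = 3.4216 m/s.

3.42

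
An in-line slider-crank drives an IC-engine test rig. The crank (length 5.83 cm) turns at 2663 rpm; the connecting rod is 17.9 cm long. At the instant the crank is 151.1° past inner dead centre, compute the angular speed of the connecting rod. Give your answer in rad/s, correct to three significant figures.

ω = 278.9 rad/s (converted from 2663 rpm).
The rod makes angle φ with the slider axis where L sinφ = r sinθ; differentiating, L cosφ·φ̇ = r ω cosθ.
L cosφ = √(L² − r² sin²θ) = 0.17677 m.
|ω_rod| = r ω |cosθ| / √(L² − r² sin²θ) = 0.0583·278.9·0.87546/0.17677 = 80.52 rad/s.

80.5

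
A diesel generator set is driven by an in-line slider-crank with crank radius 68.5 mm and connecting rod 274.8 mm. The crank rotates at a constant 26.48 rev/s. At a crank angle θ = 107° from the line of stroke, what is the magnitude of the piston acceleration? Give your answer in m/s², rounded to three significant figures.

955

ω = 2π·26.5 = 166.4 rad/s
x(θ) = r cosθ + √(L² − r² sin²θ); with ω constant, a = ω²·d²x/dθ².
d²x/dθ² = −r cosθ − r²(cos2θ)/√u − r⁴ sin²2θ/(4u^{3/2}),  u = L² − r² sin²θ = 0.0712239 m².
Substituting r = 0.0685 m, L = 0.2748 m, θ = 107°: d²x/dθ² = +0.034513 m.
a = ω²·d²x/dθ² = (166.4)²·(+0.034513) = +955.39 m/s²;  |a| = 955.39 m/s².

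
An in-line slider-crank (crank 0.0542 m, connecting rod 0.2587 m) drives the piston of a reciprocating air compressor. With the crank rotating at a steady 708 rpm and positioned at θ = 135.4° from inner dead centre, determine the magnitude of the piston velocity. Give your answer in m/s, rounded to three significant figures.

ω = 2π·708/60 = 74.14 rad/s
For an in-line slider-crank, x = r cosθ + √(L² − r² sin²θ), so v = −rω sinθ·[1 + r cosθ/√(L² − r² sin²θ)].
With r = 0.0542 m, L = 0.2587 m, θ = 135.4°: √(L² − r² sin²θ) = 0.25589 m.
v = −0.0542·74.14·0.70215·[1 + 0.0542·-0.71203/0.25589] = -2.396 m/s.
|v| = 2.396 m/s.

2.40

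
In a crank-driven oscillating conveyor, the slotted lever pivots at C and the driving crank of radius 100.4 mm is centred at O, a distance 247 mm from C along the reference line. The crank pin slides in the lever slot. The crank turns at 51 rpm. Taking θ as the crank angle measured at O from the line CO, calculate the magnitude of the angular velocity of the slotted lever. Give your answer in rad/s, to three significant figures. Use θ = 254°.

0.302

ω = 5.341 rad/s (from 51 rpm).
Crank pin A relative to C: A = (d + r cosθ, r sinθ); lever angle φ = atan2(r sinθ, d + r cosθ).
Differentiating tanφ: φ̇ = rω(d cosθ + r)/(d² + r² + 2dr cosθ).
d² + r² + 2dr cosθ = |CA|² = 0.0574182 m²;  d cosθ + r = +0.032318 m.
|ω_lever| = |0.1004·5.341·+0.032318| / 0.0574182 = 0.3018 rad/s.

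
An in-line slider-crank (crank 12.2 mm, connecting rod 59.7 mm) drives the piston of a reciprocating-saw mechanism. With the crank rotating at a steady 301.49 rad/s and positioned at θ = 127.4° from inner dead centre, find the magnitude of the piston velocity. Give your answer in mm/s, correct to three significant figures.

2550

ω = 301.5 rad/s
For an in-line slider-crank, x = r cosθ + √(L² − r² sin²θ), so v = −rω sinθ·[1 + r cosθ/√(L² − r² sin²θ)].
With r = 0.0122 m, L = 0.0597 m, θ = 127.4°: √(L² − r² sin²θ) = 0.058908 m.
v = −0.0122·301.5·0.79441·[1 + 0.0122·-0.60738/0.058908] = -2.5544 m/s.
|v| = 2.5544 m/s = 2554.4 mm/s.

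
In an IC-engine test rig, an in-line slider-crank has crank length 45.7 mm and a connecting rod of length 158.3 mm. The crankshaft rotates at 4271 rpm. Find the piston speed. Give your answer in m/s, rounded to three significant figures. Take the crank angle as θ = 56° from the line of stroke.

ω = 2π·4271/60 = 447.3 rad/s
For an in-line slider-crank, x = r cosθ + √(L² − r² sin²θ), so v = −rω sinθ·[1 + r cosθ/√(L² − r² sin²θ)].
With r = 0.0457 m, L = 0.1583 m, θ = 56°: √(L² − r² sin²θ) = 0.1537 m.
v = −0.0457·447.3·0.82904·[1 + 0.0457·0.55919/0.1537] = -19.763 m/s.
|v| = 19.763 m/s.

19.8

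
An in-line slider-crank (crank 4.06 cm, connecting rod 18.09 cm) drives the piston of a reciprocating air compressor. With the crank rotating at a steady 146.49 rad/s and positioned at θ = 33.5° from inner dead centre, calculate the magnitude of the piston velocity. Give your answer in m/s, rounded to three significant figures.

ω = 146.5 rad/s
For an in-line slider-crank, x = r cosθ + √(L² − r² sin²θ), so v = −rω sinθ·[1 + r cosθ/√(L² − r² sin²θ)].
With r = 0.0406 m, L = 0.1809 m, θ = 33.5°: √(L² − r² sin²θ) = 0.17951 m.
v = −0.0406·146.5·0.55194·[1 + 0.0406·0.83389/0.17951] = -3.9018 m/s.
|v| = 3.9018 m/s.

3.90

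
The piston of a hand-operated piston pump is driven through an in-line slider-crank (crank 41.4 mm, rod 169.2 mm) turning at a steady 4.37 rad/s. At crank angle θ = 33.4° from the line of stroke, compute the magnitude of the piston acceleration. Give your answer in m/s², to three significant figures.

0.739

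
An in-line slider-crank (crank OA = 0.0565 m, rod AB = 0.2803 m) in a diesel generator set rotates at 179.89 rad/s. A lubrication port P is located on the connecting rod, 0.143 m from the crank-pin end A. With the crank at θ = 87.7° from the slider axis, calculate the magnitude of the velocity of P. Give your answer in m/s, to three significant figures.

ω = 179.9 rad/s.  Crank-pin speed |V_A| = rω = 10.164 m/s, perpendicular to OA.
Rod angle: sinφ = −(r/L) sinθ ⇒ φ = -11.619°; ω_rod = −rω cosθ/√(L²−r²sin²θ) = -1.4856 rad/s.
V_P = V_A + ω_rod × AP, with AP = 0.143 m along the rod.
Components: V_Px = −rω sinθ − a·ω_rod·sinφ = -10.198 m/s;  V_Py = rω cosθ + a·ω_rod·cosφ = +0.1998 m/s.
|V_P| = √(V_Px² + V_Py²) = 10.2 m/s.

10.2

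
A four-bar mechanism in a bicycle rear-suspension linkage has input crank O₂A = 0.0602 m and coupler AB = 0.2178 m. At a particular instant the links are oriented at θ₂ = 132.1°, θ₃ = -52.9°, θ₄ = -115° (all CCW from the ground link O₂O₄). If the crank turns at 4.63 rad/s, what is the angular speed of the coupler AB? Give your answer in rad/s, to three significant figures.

1.33

ω₂ = 4.63 rad/s
Differentiating the loop-closure r₂e^{iθ₂}+r₃e^{iθ₃}=r₁+r₄e^{iθ₄} gives r₂ω₂e^{iθ₂}+r₃ω₃e^{iθ₃}=r₄ω₄e^{iθ₄}.
Eliminating the other unknown: ω₃ = r₂ω₂ sin(θ₄−θ₂) / [r₃ sin(θ₃−θ₄)].
Numerator sine = +0.92119; denominator sine = +0.88377.
Result = 0.0602·4.63·(+0.92119) / (0.2178·(+0.88377)) = +1.3339 rad/s; magnitude 1.3339 rad/s.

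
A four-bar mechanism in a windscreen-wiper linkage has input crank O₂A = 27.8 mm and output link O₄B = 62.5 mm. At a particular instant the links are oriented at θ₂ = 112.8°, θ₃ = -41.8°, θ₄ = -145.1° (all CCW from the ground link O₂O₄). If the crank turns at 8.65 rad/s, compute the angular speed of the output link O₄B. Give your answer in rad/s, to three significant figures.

ω₂ = 8.65 rad/s
Differentiating the loop-closure r₂e^{iθ₂}+r₃e^{iθ₃}=r₁+r₄e^{iθ₄} gives r₂ω₂e^{iθ₂}+r₃ω₃e^{iθ₃}=r₄ω₄e^{iθ₄}.
Eliminating the other unknown: ω₄ = r₂ω₂ sin(θ₂−θ₃) / [r₄ sin(θ₄−θ₃)].
Numerator sine = +0.42894; denominator sine = -0.97318.
Result = 0.0278·8.65·(+0.42894) / (0.0625·(-0.97318)) = -1.6958 rad/s; magnitude 1.6958 rad/s.

1.70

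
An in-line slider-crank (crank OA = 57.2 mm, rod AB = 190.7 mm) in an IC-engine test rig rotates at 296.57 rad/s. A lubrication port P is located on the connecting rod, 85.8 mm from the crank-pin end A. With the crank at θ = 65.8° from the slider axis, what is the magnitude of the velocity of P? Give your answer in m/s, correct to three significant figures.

16.8

ω = 296.6 rad/s.  Crank-pin speed |V_A| = rω = 16.964 m/s, perpendicular to OA.
Rod angle: sinφ = −(r/L) sinθ ⇒ φ = -15.878°; ω_rod = −rω cosθ/√(L²−r²sin²θ) = -37.911 rad/s.
V_P = V_A + ω_rod × AP, with AP = 0.0858 m along the rod.
Components: V_Px = −rω sinθ − a·ω_rod·sinφ = -16.363 m/s;  V_Py = rω cosθ + a·ω_rod·cosφ = +3.8252 m/s.
|V_P| = √(V_Px² + V_Py²) = 16.804 m/s.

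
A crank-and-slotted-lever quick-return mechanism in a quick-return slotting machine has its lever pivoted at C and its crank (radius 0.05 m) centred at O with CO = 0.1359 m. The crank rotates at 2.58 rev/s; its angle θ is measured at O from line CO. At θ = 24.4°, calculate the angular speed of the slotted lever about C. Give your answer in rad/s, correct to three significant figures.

4.22

ω = 16.21 rad/s (from 2.58 rev/s).
Crank pin A relative to C: A = (d + r cosθ, r sinθ); lever angle φ = atan2(r sinθ, d + r cosθ).
Differentiating tanφ: φ̇ = rω(d cosθ + r)/(d² + r² + 2dr cosθ).
d² + r² + 2dr cosθ = |CA|² = 0.033345 m²;  d cosθ + r = +0.17376 m.
|ω_lever| = |0.05·16.21·+0.17376| / 0.033345 = 4.2237 rad/s.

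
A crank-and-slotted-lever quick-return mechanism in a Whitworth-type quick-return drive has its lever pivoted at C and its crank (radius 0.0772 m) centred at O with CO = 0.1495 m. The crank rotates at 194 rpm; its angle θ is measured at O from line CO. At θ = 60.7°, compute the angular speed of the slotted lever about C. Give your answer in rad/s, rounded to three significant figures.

ω = 20.32 rad/s (from 194 rpm).
Crank pin A relative to C: A = (d + r cosθ, r sinθ); lever angle φ = atan2(r sinθ, d + r cosθ).
Differentiating tanφ: φ̇ = rω(d cosθ + r)/(d² + r² + 2dr cosθ).
d² + r² + 2dr cosθ = |CA|² = 0.0396064 m²;  d cosθ + r = +0.15036 m.
|ω_lever| = |0.0772·20.32·+0.15036| / 0.0396064 = 5.9542 rad/s.

5.95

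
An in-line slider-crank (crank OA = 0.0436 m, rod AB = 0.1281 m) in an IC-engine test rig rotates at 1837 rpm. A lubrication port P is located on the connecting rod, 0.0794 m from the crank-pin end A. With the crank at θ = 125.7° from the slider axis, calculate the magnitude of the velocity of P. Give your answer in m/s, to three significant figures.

ω = 192.4 rad/s.  Crank-pin speed |V_A| = rω = 8.3873 m/s, perpendicular to OA.
Rod angle: sinφ = −(r/L) sinθ ⇒ φ = -16.045°; ω_rod = −rω cosθ/√(L²−r²sin²θ) = +39.756 rad/s.
V_P = V_A + ω_rod × AP, with AP = 0.0794 m along the rod.
Components: V_Px = −rω sinθ − a·ω_rod·sinφ = -5.9387 m/s;  V_Py = rω cosθ + a·ω_rod·cosφ = -1.8607 m/s.
|V_P| = √(V_Px² + V_Py²) = 6.2234 m/s.

6.22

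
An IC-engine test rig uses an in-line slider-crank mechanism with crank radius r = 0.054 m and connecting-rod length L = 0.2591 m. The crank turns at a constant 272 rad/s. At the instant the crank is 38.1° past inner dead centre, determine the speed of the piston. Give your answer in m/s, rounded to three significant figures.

ω = 272 rad/s
For an in-line slider-crank, x = r cosθ + √(L² − r² sin²θ), so v = −rω sinθ·[1 + r cosθ/√(L² − r² sin²θ)].
With r = 0.054 m, L = 0.2591 m, θ = 38.1°: √(L² − r² sin²θ) = 0.25695 m.
v = −0.054·272·0.61704·[1 + 0.054·0.78694/0.25695] = -10.562 m/s.
|v| = 10.562 m/s.

10.6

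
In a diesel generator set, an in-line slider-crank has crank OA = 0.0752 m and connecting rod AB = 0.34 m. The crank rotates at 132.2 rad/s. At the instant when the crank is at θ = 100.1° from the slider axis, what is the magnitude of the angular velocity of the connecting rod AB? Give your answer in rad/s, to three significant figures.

5.25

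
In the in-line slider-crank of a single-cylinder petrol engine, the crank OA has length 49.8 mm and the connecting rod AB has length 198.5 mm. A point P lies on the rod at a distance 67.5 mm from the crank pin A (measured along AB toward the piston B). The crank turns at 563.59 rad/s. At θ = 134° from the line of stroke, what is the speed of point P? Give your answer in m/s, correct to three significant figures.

ω = 563.6 rad/s.  Crank-pin speed |V_A| = rω = 28.067 m/s, perpendicular to OA.
Rod angle: sinφ = −(r/L) sinθ ⇒ φ = -10.397°; ω_rod = −rω cosθ/√(L²−r²sin²θ) = +99.86 rad/s.
V_P = V_A + ω_rod × AP, with AP = 0.0675 m along the rod.
Components: V_Px = −rω sinθ − a·ω_rod·sinφ = -18.973 m/s;  V_Py = rω cosθ + a·ω_rod·cosφ = -12.867 m/s.
|V_P| = √(V_Px² + V_Py²) = 22.925 m/s.

22.9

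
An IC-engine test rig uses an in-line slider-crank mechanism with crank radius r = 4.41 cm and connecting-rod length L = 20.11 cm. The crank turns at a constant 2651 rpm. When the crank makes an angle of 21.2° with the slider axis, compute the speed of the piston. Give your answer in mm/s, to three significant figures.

ω = 2π·2651/60 = 277.6 rad/s
For an in-line slider-crank, x = r cosθ + √(L² − r² sin²θ), so v = −rω sinθ·[1 + r cosθ/√(L² − r² sin²θ)].
With r = 0.0441 m, L = 0.2011 m, θ = 21.2°: √(L² − r² sin²θ) = 0.20047 m.
v = −0.0441·277.6·0.36162·[1 + 0.0441·0.93232/0.20047] = -5.3353 m/s.
|v| = 5.3353 m/s = 5335.3 mm/s.

5340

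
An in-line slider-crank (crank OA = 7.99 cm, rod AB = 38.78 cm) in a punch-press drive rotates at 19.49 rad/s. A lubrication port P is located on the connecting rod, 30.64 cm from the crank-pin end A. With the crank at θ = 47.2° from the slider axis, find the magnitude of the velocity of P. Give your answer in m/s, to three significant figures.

ω = 19.49 rad/s.  Crank-pin speed |V_A| = rω = 1.5573 m/s, perpendicular to OA.
Rod angle: sinφ = −(r/L) sinθ ⇒ φ = -8.695°; ω_rod = −rω cosθ/√(L²−r²sin²θ) = -2.7601 rad/s.
V_P = V_A + ω_rod × AP, with AP = 0.3064 m along the rod.
Components: V_Px = −rω sinθ − a·ω_rod·sinφ = -1.2704 m/s;  V_Py = rω cosθ + a·ω_rod·cosφ = +0.22209 m/s.
|V_P| = √(V_Px² + V_Py²) = 1.2897 m/s.

1.29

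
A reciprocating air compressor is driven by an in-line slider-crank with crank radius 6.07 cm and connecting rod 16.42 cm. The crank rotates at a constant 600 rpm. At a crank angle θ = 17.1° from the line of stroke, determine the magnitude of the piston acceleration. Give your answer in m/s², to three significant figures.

ω = 2π·600/60 = 62.83 rad/s
x(θ) = r cosθ + √(L² − r² sin²θ); with ω constant, a = ω²·d²x/dθ².
d²x/dθ² = −r cosθ − r²(cos2θ)/√u − r⁴ sin²2θ/(4u^{3/2}),  u = L² − r² sin²θ = 0.0266431 m².
Substituting r = 0.0607 m, L = 0.1642 m, θ = 17.1°: d²x/dθ² = -0.076933 m.
a = ω²·d²x/dθ² = (62.83)²·(-0.076933) = -303.72 m/s²;  |a| = 303.72 m/s².

304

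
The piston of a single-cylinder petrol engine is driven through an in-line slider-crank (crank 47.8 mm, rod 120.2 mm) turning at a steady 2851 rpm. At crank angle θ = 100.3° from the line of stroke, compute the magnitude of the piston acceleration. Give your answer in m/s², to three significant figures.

ω = 2π·2851/60 = 298.6 rad/s
x(θ) = r cosθ + √(L² − r² sin²θ); with ω constant, a = ω²·d²x/dθ².
d²x/dθ² = −r cosθ − r²(cos2θ)/√u − r⁴ sin²2θ/(4u^{3/2}),  u = L² − r² sin²θ = 0.0122362 m².
Substituting r = 0.0478 m, L = 0.1202 m, θ = 100.3°: d²x/dθ² = +0.027762 m.
a = ω²·d²x/dθ² = (298.6)²·(+0.027762) = +2474.6 m/s²;  |a| = 2474.6 m/s².

2470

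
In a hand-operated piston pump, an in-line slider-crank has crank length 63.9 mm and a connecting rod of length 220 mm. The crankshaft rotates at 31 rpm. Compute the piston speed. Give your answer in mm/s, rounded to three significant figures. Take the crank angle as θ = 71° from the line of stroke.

215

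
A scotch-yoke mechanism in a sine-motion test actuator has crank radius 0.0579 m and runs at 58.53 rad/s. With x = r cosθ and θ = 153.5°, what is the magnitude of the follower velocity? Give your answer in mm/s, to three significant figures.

1510

ω = 58.53 rad/s
x = r cosθ ⇒ ẋ = −rω sinθ.
|v| = rω|sinθ| = 0.0579·58.53·|sin 153.5°| = 1.5121 m/s = 1512.1 mm/s.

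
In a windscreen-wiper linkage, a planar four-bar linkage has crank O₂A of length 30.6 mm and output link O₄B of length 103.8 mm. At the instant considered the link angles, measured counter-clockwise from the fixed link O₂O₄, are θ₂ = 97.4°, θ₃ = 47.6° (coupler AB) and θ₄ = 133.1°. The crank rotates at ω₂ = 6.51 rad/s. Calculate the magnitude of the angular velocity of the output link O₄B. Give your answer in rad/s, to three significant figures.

1.47

ω₂ = 6.51 rad/s
Differentiating the loop-closure r₂e^{iθ₂}+r₃e^{iθ₃}=r₁+r₄e^{iθ₄} gives r₂ω₂e^{iθ₂}+r₃ω₃e^{iθ₃}=r₄ω₄e^{iθ₄}.
Eliminating the other unknown: ω₄ = r₂ω₂ sin(θ₂−θ₃) / [r₄ sin(θ₄−θ₃)].
Numerator sine = +0.76380; denominator sine = +0.99692.
Result = 0.0306·6.51·(+0.76380) / (0.1038·(+0.99692)) = +1.4704 rad/s; magnitude 1.4704 rad/s.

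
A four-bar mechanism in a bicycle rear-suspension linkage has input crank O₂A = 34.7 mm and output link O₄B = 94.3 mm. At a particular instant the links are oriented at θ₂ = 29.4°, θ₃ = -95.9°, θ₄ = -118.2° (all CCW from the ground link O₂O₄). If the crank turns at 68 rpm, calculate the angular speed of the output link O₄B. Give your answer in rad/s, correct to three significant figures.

5.64

ω₂ = 7.121 rad/s (from 68 rpm).
Differentiating the loop-closure r₂e^{iθ₂}+r₃e^{iθ₃}=r₁+r₄e^{iθ₄} gives r₂ω₂e^{iθ₂}+r₃ω₃e^{iθ₃}=r₄ω₄e^{iθ₄}.
Eliminating the other unknown: ω₄ = r₂ω₂ sin(θ₂−θ₃) / [r₄ sin(θ₄−θ₃)].
Numerator sine = +0.81614; denominator sine = -0.37946.
Result = 0.0347·7.121·(+0.81614) / (0.0943·(-0.37946)) = -5.6358 rad/s; magnitude 5.6358 rad/s.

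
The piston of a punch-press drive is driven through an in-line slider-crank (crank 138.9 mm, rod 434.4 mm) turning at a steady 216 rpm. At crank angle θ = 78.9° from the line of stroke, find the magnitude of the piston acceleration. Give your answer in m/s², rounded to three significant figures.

ω = 2π·216/60 = 22.62 rad/s
x(θ) = r cosθ + √(L² − r² sin²θ); with ω constant, a = ω²·d²x/dθ².
d²x/dθ² = −r cosθ − r²(cos2θ)/√u − r⁴ sin²2θ/(4u^{3/2}),  u = L² − r² sin²θ = 0.170125 m².
Substituting r = 0.1389 m, L = 0.4344 m, θ = 78.9°: d²x/dθ² = +0.016378 m.
a = ω²·d²x/dθ² = (22.62)²·(+0.016378) = +8.3794 m/s²;  |a| = 8.3794 m/s².

8.38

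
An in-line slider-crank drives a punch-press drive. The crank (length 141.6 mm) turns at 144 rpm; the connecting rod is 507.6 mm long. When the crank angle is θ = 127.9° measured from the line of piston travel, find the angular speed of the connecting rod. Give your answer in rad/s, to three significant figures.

ω = 15.08 rad/s (converted from 144 rpm).
The rod makes angle φ with the slider axis where L sinφ = r sinθ; differentiating, L cosφ·φ̇ = r ω cosθ.
L cosφ = √(L² − r² sin²θ) = 0.49515 m.
|ω_rod| = r ω |cosθ| / √(L² − r² sin²θ) = 0.1416·15.08·0.61429/0.49515 = 2.649 rad/s.

2.65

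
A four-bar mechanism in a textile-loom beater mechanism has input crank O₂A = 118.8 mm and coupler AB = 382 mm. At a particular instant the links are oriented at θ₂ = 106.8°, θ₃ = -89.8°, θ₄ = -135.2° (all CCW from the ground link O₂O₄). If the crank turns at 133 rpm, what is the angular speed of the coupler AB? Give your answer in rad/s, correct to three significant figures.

5.37

ω₂ = 13.93 rad/s (from 133 rpm).
Differentiating the loop-closure r₂e^{iθ₂}+r₃e^{iθ₃}=r₁+r₄e^{iθ₄} gives r₂ω₂e^{iθ₂}+r₃ω₃e^{iθ₃}=r₄ω₄e^{iθ₄}.
Eliminating the other unknown: ω₃ = r₂ω₂ sin(θ₄−θ₂) / [r₃ sin(θ₃−θ₄)].
Numerator sine = +0.88295; denominator sine = +0.71203.
Result = 0.1188·13.93·(+0.88295) / (0.382·(+0.71203)) = +5.3712 rad/s; magnitude 5.3712 rad/s.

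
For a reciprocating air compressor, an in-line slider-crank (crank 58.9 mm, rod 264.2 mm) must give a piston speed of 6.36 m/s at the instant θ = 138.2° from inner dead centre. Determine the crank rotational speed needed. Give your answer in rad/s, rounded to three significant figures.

195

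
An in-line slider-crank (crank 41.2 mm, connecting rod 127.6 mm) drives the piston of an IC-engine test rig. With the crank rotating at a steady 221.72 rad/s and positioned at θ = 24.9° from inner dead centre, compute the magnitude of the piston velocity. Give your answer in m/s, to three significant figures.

ω = 221.7 rad/s
For an in-line slider-crank, x = r cosθ + √(L² − r² sin²θ), so v = −rω sinθ·[1 + r cosθ/√(L² − r² sin²θ)].
With r = 0.0412 m, L = 0.1276 m, θ = 24.9°: √(L² − r² sin²θ) = 0.12642 m.
v = −0.0412·221.7·0.42104·[1 + 0.0412·0.90704/0.12642] = -4.9831 m/s.
|v| = 4.9831 m/s.

4.98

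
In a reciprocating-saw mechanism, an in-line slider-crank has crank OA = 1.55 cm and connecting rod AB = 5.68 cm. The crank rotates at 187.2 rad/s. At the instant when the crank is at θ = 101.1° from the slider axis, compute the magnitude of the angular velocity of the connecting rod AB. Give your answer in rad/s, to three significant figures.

ω = 187.2 rad/s
The rod makes angle φ with the slider axis where L sinφ = r sinθ; differentiating, L cosφ·φ̇ = r ω cosθ.
L cosφ = √(L² − r² sin²θ) = 0.054726 m.
|ω_rod| = r ω |cosθ| / √(L² − r² sin²θ) = 0.0155·187.2·0.19252/0.054726 = 10.208 rad/s.

10.2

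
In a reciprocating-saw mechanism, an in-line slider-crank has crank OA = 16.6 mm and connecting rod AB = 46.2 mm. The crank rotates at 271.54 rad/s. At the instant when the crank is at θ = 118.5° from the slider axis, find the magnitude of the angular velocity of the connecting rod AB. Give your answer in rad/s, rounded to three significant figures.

ω = 271.5 rad/s
The rod makes angle φ with the slider axis where L sinφ = r sinθ; differentiating, L cosφ·φ̇ = r ω cosθ.
L cosφ = √(L² − r² sin²θ) = 0.043836 m.
|ω_rod| = r ω |cosθ| / √(L² − r² sin²θ) = 0.0166·271.5·0.47716/0.043836 = 49.065 rad/s.

49.1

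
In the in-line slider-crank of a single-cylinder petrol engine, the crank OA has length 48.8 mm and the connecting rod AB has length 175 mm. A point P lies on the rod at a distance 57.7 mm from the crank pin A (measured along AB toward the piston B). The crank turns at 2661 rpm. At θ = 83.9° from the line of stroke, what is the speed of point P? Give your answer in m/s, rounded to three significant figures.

ω = 278.7 rad/s.  Crank-pin speed |V_A| = rω = 13.599 m/s, perpendicular to OA.
Rod angle: sinφ = −(r/L) sinθ ⇒ φ = -16.098°; ω_rod = −rω cosθ/√(L²−r²sin²θ) = -8.5944 rad/s.
V_P = V_A + ω_rod × AP, with AP = 0.0577 m along the rod.
Components: V_Px = −rω sinθ − a·ω_rod·sinφ = -13.659 m/s;  V_Py = rω cosθ + a·ω_rod·cosφ = +0.96859 m/s.
|V_P| = √(V_Px² + V_Py²) = 13.693 m/s.

13.7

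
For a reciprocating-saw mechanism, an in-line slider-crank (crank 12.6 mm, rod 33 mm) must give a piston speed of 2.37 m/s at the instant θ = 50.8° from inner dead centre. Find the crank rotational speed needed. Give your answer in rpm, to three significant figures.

1850

For an in-line slider-crank, |v_piston| = rω|sinθ|·[1 + r cosθ/√(L² − r² sin²θ)].
With r = 0.0126 m, L = 0.033 m, θ = 50.8°: the bracketed kinematic factor |dx/dθ| = 0.012231 m.
ω = v/|dx/dθ| = 2.37/0.012231 = 193.77 rad/s.
N = 60ω/(2π) = 1850.4 rpm.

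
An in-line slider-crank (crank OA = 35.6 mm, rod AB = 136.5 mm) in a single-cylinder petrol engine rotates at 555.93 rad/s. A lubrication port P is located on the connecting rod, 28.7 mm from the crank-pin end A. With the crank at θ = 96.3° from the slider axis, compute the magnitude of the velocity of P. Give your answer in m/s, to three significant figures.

ω = 555.9 rad/s.  Crank-pin speed |V_A| = rω = 19.791 m/s, perpendicular to OA.
Rod angle: sinφ = −(r/L) sinθ ⇒ φ = -15.024°; ω_rod = −rω cosθ/√(L²−r²sin²θ) = +16.473 rad/s.
V_P = V_A + ω_rod × AP, with AP = 0.0287 m along the rod.
Components: V_Px = −rω sinθ − a·ω_rod·sinφ = -19.549 m/s;  V_Py = rω cosθ + a·ω_rod·cosφ = -1.7151 m/s.
|V_P| = √(V_Px² + V_Py²) = 19.624 m/s.

19.6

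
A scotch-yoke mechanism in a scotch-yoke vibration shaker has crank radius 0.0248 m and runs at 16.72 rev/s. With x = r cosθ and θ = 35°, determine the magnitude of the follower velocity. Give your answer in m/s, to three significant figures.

1.49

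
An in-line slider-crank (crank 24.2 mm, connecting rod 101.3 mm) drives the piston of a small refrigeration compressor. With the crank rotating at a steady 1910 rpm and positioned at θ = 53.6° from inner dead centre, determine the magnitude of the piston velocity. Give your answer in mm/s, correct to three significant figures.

4460

ω = 2π·1910/60 = 200 rad/s
For an in-line slider-crank, x = r cosθ + √(L² − r² sin²θ), so v = −rω sinθ·[1 + r cosθ/√(L² − r² sin²θ)].
With r = 0.0242 m, L = 0.1013 m, θ = 53.6°: √(L² − r² sin²θ) = 0.09941 m.
v = −0.0242·200·0.80489·[1 + 0.0242·0.59342/0.09941] = -4.4588 m/s.
|v| = 4.4588 m/s = 4458.8 mm/s.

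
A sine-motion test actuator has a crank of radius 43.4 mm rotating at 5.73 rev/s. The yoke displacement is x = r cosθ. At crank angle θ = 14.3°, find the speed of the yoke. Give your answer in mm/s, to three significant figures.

386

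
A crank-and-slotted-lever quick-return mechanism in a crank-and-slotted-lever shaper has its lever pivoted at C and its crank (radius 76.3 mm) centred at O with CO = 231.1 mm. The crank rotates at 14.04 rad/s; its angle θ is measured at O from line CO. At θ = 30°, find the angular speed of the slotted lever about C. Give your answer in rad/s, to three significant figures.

ω = 14.04 rad/s
Crank pin A relative to C: A = (d + r cosθ, r sinθ); lever angle φ = atan2(r sinθ, d + r cosθ).
Differentiating tanφ: φ̇ = rω(d cosθ + r)/(d² + r² + 2dr cosθ).
d² + r² + 2dr cosθ = |CA|² = 0.08977 m²;  d cosθ + r = +0.27644 m.
|ω_lever| = |0.0763·14.04·+0.27644| / 0.08977 = 3.2988 rad/s.

3.30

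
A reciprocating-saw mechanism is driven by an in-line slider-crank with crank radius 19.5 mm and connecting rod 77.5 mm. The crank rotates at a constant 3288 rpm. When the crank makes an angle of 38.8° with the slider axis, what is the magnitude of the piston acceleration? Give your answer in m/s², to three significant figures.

1940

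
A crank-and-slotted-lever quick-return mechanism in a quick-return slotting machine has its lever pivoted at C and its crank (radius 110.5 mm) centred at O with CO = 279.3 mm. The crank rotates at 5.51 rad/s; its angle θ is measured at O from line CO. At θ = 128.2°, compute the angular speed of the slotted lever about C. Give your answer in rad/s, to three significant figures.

0.728

ω = 5.51 rad/s
Crank pin A relative to C: A = (d + r cosθ, r sinθ); lever angle φ = atan2(r sinθ, d + r cosθ).
Differentiating tanφ: φ̇ = rω(d cosθ + r)/(d² + r² + 2dr cosθ).
d² + r² + 2dr cosθ = |CA|² = 0.0520473 m²;  d cosθ + r = -0.062221 m.
|ω_lever| = |0.1105·5.51·-0.062221| / 0.0520473 = 0.72787 rad/s.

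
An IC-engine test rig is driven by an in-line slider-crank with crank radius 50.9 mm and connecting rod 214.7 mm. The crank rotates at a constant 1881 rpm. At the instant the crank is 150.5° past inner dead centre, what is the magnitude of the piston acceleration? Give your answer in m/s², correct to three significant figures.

ω = 2π·1881/60 = 197 rad/s
x(θ) = r cosθ + √(L² − r² sin²θ); with ω constant, a = ω²·d²x/dθ².
d²x/dθ² = −r cosθ − r²(cos2θ)/√u − r⁴ sin²2θ/(4u^{3/2}),  u = L² − r² sin²θ = 0.0454679 m².
Substituting r = 0.0509 m, L = 0.2147 m, θ = 150.5°: d²x/dθ² = +0.037916 m.
a = ω²·d²x/dθ² = (197)²·(+0.037916) = +1471.2 m/s²;  |a| = 1471.2 m/s².

1470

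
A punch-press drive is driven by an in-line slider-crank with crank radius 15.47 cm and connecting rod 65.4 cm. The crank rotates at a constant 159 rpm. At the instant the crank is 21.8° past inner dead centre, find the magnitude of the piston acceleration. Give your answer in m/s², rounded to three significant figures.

47.3

ω = 2π·159/60 = 16.65 rad/s
x(θ) = r cosθ + √(L² − r² sin²θ); with ω constant, a = ω²·d²x/dθ².
d²x/dθ² = −r cosθ − r²(cos2θ)/√u − r⁴ sin²2θ/(4u^{3/2}),  u = L² − r² sin²θ = 0.424415 m².
Substituting r = 0.1547 m, L = 0.654 m, θ = 21.8°: d²x/dθ² = -0.17049 m.
a = ω²·d²x/dθ² = (16.65)²·(-0.17049) = -47.265 m/s²;  |a| = 47.265 m/s².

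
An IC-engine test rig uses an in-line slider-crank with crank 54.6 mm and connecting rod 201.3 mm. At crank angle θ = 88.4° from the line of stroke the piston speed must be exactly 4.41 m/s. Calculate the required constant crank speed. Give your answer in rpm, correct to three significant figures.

766

For an in-line slider-crank, |v_piston| = rω|sinθ|·[1 + r cosθ/√(L² − r² sin²θ)].
With r = 0.0546 m, L = 0.2013 m, θ = 88.4°: the bracketed kinematic factor |dx/dθ| = 0.055008 m.
ω = v/|dx/dθ| = 4.41/0.055008 = 80.17 rad/s.
N = 60ω/(2π) = 765.57 rpm.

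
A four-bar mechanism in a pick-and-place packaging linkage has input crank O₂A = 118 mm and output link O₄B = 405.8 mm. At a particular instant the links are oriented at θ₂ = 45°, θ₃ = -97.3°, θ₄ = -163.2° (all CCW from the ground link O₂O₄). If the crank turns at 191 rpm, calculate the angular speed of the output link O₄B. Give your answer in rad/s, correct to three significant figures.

ω₂ = 20 rad/s (from 191 rpm).
Differentiating the loop-closure r₂e^{iθ₂}+r₃e^{iθ₃}=r₁+r₄e^{iθ₄} gives r₂ω₂e^{iθ₂}+r₃ω₃e^{iθ₃}=r₄ω₄e^{iθ₄}.
Eliminating the other unknown: ω₄ = r₂ω₂ sin(θ₂−θ₃) / [r₄ sin(θ₄−θ₃)].
Numerator sine = +0.61153; denominator sine = -0.91283.
Result = 0.118·20·(+0.61153) / (0.4058·(-0.91283)) = -3.8963 rad/s; magnitude 3.8963 rad/s.

3.90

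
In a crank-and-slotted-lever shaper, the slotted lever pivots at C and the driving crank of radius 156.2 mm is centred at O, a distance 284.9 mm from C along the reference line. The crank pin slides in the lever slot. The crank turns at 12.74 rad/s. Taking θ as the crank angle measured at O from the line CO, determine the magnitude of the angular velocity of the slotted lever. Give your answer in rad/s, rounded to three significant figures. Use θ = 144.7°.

4.61

ω = 12.74 rad/s
Crank pin A relative to C: A = (d + r cosθ, r sinθ); lever angle φ = atan2(r sinθ, d + r cosθ).
Differentiating tanφ: φ̇ = rω(d cosθ + r)/(d² + r² + 2dr cosθ).
d² + r² + 2dr cosθ = |CA|² = 0.032928 m²;  d cosθ + r = -0.076318 m.
|ω_lever| = |0.1562·12.74·-0.076318| / 0.032928 = 4.6122 rad/s.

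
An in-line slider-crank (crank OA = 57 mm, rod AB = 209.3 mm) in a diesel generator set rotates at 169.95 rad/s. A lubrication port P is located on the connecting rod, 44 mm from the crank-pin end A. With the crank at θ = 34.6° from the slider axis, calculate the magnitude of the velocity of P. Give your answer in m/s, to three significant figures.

8.54

ω = 169.9 rad/s.  Crank-pin speed |V_A| = rω = 9.6871 m/s, perpendicular to OA.
Rod angle: sinφ = −(r/L) sinθ ⇒ φ = -8.896°; ω_rod = −rω cosθ/√(L²−r²sin²θ) = -38.562 rad/s.
V_P = V_A + ω_rod × AP, with AP = 0.044 m along the rod.
Components: V_Px = −rω sinθ − a·ω_rod·sinφ = -5.7632 m/s;  V_Py = rω cosθ + a·ω_rod·cosφ = +6.2975 m/s.
|V_P| = √(V_Px² + V_Py²) = 8.5366 m/s.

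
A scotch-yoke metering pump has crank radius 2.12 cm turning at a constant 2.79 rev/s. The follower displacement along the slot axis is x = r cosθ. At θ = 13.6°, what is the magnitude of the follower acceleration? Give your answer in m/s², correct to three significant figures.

ω = 17.53 rad/s (from 2.79 rev/s).
x = r cosθ ⇒ ẍ = −rω² cosθ (ω constant).
|a| = rω²|cosθ| = 0.0212·(17.53)²·|cos 13.6°| = 6.3322 m/s².

6.33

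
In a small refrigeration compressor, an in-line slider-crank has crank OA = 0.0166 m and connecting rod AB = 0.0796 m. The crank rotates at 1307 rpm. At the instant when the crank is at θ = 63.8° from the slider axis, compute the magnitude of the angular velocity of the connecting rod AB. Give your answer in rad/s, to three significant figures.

12.8

ω = 136.9 rad/s (converted from 1307 rpm).
The rod makes angle φ with the slider axis where L sinφ = r sinθ; differentiating, L cosφ·φ̇ = r ω cosθ.
L cosφ = √(L² − r² sin²θ) = 0.078194 m.
|ω_rod| = r ω |cosθ| / √(L² − r² sin²θ) = 0.0166·136.9·0.44151/0.078194 = 12.828 rad/s.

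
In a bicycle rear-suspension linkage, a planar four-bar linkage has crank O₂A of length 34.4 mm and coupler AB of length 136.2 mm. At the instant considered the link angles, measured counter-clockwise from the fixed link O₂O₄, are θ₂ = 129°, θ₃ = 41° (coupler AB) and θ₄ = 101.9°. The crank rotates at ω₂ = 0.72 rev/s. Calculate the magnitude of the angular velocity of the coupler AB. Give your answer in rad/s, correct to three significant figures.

0.596

ω₂ = 4.524 rad/s (from 0.72 rev/s).
Differentiating the loop-closure r₂e^{iθ₂}+r₃e^{iθ₃}=r₁+r₄e^{iθ₄} gives r₂ω₂e^{iθ₂}+r₃ω₃e^{iθ₃}=r₄ω₄e^{iθ₄}.
Eliminating the other unknown: ω₃ = r₂ω₂ sin(θ₄−θ₂) / [r₃ sin(θ₃−θ₄)].
Numerator sine = -0.45554; denominator sine = -0.87377.
Result = 0.0344·4.524·(-0.45554) / (0.1362·(-0.87377)) = +0.5957 rad/s; magnitude 0.5957 rad/s.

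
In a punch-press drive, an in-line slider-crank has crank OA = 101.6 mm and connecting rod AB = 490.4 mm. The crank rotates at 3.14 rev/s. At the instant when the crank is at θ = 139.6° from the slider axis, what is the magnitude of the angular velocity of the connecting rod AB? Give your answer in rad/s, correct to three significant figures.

ω = 19.73 rad/s (converted from 3.14 rev/s).
The rod makes angle φ with the slider axis where L sinφ = r sinθ; differentiating, L cosφ·φ̇ = r ω cosθ.
L cosφ = √(L² − r² sin²θ) = 0.48596 m.
|ω_rod| = r ω |cosθ| / √(L² − r² sin²θ) = 0.1016·19.73·0.76154/0.48596 = 3.1412 rad/s.

3.14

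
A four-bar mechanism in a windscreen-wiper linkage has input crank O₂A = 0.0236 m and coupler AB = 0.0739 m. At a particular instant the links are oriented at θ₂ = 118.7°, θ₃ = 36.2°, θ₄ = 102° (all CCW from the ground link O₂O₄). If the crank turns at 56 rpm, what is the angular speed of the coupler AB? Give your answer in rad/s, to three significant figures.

0.590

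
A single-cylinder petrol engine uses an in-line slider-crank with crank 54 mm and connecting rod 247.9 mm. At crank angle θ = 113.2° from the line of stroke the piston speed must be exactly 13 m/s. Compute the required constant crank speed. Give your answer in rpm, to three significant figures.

For an in-line slider-crank, |v_piston| = rω|sinθ|·[1 + r cosθ/√(L² − r² sin²θ)].
With r = 0.054 m, L = 0.2479 m, θ = 113.2°: the bracketed kinematic factor |dx/dθ| = 0.045286 m.
ω = v/|dx/dθ| = 13/0.045286 = 287.06 rad/s.
N = 60ω/(2π) = 2741.3 rpm.

2740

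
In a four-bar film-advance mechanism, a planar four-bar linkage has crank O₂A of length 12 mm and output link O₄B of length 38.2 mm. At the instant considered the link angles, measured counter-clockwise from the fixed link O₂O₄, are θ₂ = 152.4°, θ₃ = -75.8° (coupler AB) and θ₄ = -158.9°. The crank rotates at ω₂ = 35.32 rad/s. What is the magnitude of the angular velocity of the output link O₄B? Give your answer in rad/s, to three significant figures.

8.33

ω₂ = 35.32 rad/s
Differentiating the loop-closure r₂e^{iθ₂}+r₃e^{iθ₃}=r₁+r₄e^{iθ₄} gives r₂ω₂e^{iθ₂}+r₃ω₃e^{iθ₃}=r₄ω₄e^{iθ₄}.
Eliminating the other unknown: ω₄ = r₂ω₂ sin(θ₂−θ₃) / [r₄ sin(θ₄−θ₃)].
Numerator sine = -0.74548; denominator sine = -0.99276.
Result = 0.012·35.32·(-0.74548) / (0.0382·(-0.99276)) = +8.3316 rad/s; magnitude 8.3316 rad/s.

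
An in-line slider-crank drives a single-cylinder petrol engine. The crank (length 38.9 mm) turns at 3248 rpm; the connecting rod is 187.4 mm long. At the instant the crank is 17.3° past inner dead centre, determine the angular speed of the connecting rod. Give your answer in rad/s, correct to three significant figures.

67.5

ω = 340.1 rad/s (converted from 3248 rpm).
The rod makes angle φ with the slider axis where L sinφ = r sinθ; differentiating, L cosφ·φ̇ = r ω cosθ.
L cosφ = √(L² − r² sin²θ) = 0.18704 m.
|ω_rod| = r ω |cosθ| / √(L² − r² sin²θ) = 0.0389·340.1·0.95476/0.18704 = 67.538 rad/s.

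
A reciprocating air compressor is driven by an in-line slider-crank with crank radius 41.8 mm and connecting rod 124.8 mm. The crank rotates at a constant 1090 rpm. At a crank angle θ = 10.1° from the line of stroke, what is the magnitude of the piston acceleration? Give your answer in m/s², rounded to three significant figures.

708

ω = 2π·1090/60 = 114.1 rad/s
x(θ) = r cosθ + √(L² − r² sin²θ); with ω constant, a = ω²·d²x/dθ².
d²x/dθ² = −r cosθ − r²(cos2θ)/√u − r⁴ sin²2θ/(4u^{3/2}),  u = L² − r² sin²θ = 0.0155213 m².
Substituting r = 0.0418 m, L = 0.1248 m, θ = 10.1°: d²x/dθ² = -0.054361 m.
a = ω²·d²x/dθ² = (114.1)²·(-0.054361) = -708.27 m/s²;  |a| = 708.27 m/s².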